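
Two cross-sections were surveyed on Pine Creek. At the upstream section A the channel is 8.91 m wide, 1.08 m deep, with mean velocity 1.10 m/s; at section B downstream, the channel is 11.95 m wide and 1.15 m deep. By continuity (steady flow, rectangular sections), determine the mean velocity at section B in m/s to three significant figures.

0.770 m/s

Q = A₁V₁ = (8.91×1.08) × 1.10 = 10.59 m³/s
A₂ = 11.95 × 1.15 = 13.74 m²
V₂ = Q/A₂ = 10.59/13.74 = 0.7702 m/s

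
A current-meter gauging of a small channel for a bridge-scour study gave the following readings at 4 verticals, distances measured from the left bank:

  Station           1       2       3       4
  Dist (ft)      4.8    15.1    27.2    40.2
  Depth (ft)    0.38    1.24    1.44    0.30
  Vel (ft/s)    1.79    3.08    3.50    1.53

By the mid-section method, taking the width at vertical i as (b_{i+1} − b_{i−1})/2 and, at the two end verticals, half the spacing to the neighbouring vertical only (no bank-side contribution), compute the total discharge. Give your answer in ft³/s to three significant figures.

113 ft³/s

w_1 = (15.1 − 4.8)/2 = 5.15 ft; q_1 = 1.79 × 0.38 × 5.15 = 3.503 ft³/s
w_2 = (27.2 − 4.8)/2 = 11.2 ft; q_2 = 3.08 × 1.24 × 11.2 = 42.78 ft³/s
w_3 = (40.2 − 15.1)/2 = 12.55 ft; q_3 = 3.50 × 1.44 × 12.55 = 63.25 ft³/s
w_4 = (40.2 − 27.2)/2 = 6.5 ft; q_4 = 1.53 × 0.30 × 6.5 = 2.984 ft³/s
Q = Σ qᵢ = 112.5 ft³/s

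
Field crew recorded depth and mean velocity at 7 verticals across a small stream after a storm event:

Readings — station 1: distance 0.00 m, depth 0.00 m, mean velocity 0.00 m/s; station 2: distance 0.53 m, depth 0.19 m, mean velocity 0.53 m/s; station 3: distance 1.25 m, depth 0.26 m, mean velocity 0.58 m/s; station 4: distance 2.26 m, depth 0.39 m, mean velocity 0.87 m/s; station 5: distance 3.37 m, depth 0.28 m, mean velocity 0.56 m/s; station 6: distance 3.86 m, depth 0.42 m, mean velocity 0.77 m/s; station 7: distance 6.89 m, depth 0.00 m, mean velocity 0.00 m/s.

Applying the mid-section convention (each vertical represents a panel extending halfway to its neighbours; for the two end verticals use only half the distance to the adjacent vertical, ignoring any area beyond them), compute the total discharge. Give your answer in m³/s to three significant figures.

1.25 m³/s

w_2 = (1.25 − 0.00)/2 = 0.625 m; q_2 = 0.53 × 0.19 × 0.625 = 0.06294 m³/s
w_3 = (2.26 − 0.53)/2 = 0.865 m; q_3 = 0.58 × 0.26 × 0.865 = 0.1304 m³/s
w_4 = (3.37 − 1.25)/2 = 1.06 m; q_4 = 0.87 × 0.39 × 1.06 = 0.3597 m³/s
w_5 = (3.86 − 2.26)/2 = 0.8 m; q_5 = 0.56 × 0.28 × 0.8 = 0.1254 m³/s
w_6 = (6.89 − 3.37)/2 = 1.76 m; q_6 = 0.77 × 0.42 × 1.76 = 0.5692 m³/s
Stations 1, 7 contribute zero (depth or velocity is 0).
Q = Σ qᵢ = 1.248 m³/s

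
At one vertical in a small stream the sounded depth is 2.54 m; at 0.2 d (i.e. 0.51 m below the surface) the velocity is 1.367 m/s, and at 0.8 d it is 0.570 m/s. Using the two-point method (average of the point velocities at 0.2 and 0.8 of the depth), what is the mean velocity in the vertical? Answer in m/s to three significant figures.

v̄ = (1.367 + 0.570) / 2 = 0.9685 m/s

0.969 m/s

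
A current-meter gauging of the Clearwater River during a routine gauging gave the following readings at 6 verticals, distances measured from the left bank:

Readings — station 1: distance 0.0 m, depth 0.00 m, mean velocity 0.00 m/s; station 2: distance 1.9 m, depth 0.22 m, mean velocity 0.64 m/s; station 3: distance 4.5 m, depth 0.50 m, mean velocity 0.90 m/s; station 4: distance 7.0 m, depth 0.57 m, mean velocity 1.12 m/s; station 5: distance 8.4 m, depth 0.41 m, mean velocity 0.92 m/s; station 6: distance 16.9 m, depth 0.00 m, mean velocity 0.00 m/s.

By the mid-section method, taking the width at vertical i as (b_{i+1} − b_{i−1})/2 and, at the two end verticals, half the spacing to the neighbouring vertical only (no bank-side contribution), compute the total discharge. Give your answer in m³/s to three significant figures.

w_2 = (4.5 − 0.0)/2 = 2.25 m; q_2 = 0.64 × 0.22 × 2.25 = 0.3168 m³/s
w_3 = (7.0 − 1.9)/2 = 2.55 m; q_3 = 0.90 × 0.50 × 2.55 = 1.148 m³/s
w_4 = (8.4 − 4.5)/2 = 1.95 m; q_4 = 1.12 × 0.57 × 1.95 = 1.245 m³/s
w_5 = (16.9 − 7.0)/2 = 4.95 m; q_5 = 0.92 × 0.41 × 4.95 = 1.867 m³/s
Stations 1, 6 contribute zero (depth or velocity is 0).
Q = Σ qᵢ = 4.576 m³/s

4.58 m³/s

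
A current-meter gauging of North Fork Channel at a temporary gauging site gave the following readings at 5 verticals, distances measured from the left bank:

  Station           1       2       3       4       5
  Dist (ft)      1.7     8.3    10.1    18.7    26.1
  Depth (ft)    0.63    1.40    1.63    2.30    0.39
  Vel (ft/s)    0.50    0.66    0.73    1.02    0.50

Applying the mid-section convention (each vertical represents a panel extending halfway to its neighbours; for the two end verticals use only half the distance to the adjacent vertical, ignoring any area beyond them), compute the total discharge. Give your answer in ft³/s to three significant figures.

w_1 = (8.3 − 1.7)/2 = 3.3 ft; q_1 = 0.50 × 0.63 × 3.3 = 1.040 ft³/s
w_2 = (10.1 − 1.7)/2 = 4.2 ft; q_2 = 0.66 × 1.40 × 4.2 = 3.881 ft³/s
w_3 = (18.7 − 8.3)/2 = 5.2 ft; q_3 = 0.73 × 1.63 × 5.2 = 6.187 ft³/s
w_4 = (26.1 − 10.1)/2 = 8 ft; q_4 = 1.02 × 2.30 × 8 = 18.77 ft³/s
w_5 = (26.1 − 18.7)/2 = 3.7 ft; q_5 = 0.50 × 0.39 × 3.7 = 0.7215 ft³/s
Q = Σ qᵢ = 30.60 ft³/s

30.6 ft³/s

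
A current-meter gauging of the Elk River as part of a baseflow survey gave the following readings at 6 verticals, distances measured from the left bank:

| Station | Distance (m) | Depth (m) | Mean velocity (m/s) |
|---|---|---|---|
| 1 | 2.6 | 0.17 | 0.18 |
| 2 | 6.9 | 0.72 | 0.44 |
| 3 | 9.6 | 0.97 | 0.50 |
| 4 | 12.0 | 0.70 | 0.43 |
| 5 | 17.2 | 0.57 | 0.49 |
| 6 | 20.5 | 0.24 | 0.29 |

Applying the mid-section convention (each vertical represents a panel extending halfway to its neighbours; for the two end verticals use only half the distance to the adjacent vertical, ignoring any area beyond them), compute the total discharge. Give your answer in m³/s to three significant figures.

w_1 = (6.9 − 2.6)/2 = 2.15 m; q_1 = 0.18 × 0.17 × 2.15 = 0.06579 m³/s
w_2 = (9.6 − 2.6)/2 = 3.5 m; q_2 = 0.44 × 0.72 × 3.5 = 1.109 m³/s
w_3 = (12.0 − 6.9)/2 = 2.55 m; q_3 = 0.50 × 0.97 × 2.55 = 1.237 m³/s
w_4 = (17.2 − 9.6)/2 = 3.8 m; q_4 = 0.43 × 0.70 × 3.8 = 1.144 m³/s
w_5 = (20.5 − 12.0)/2 = 4.25 m; q_5 = 0.49 × 0.57 × 4.25 = 1.187 m³/s
w_6 = (20.5 − 17.2)/2 = 1.65 m; q_6 = 0.29 × 0.24 × 1.65 = 0.1148 m³/s
Q = Σ qᵢ = 4.857 m³/s

4.86 m³/s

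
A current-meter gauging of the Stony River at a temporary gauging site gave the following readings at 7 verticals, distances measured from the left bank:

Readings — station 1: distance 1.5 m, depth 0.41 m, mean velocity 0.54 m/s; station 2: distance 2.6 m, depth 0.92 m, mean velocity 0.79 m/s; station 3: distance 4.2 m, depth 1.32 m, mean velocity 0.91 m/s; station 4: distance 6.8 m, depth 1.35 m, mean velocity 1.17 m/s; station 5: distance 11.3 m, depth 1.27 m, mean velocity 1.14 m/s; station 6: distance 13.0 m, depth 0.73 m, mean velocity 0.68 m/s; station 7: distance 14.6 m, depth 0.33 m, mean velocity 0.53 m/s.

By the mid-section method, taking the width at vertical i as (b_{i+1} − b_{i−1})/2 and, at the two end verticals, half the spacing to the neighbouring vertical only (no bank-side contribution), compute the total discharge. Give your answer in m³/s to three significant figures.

14.7 m³/s

w_1 = (2.6 − 1.5)/2 = 0.55 m; q_1 = 0.54 × 0.41 × 0.55 = 0.1218 m³/s
w_2 = (4.2 − 1.5)/2 = 1.35 m; q_2 = 0.79 × 0.92 × 1.35 = 0.9812 m³/s
w_3 = (6.8 − 2.6)/2 = 2.1 m; q_3 = 0.91 × 1.32 × 2.1 = 2.523 m³/s
w_4 = (11.3 − 4.2)/2 = 3.55 m; q_4 = 1.17 × 1.35 × 3.55 = 5.607 m³/s
w_5 = (13.0 − 6.8)/2 = 3.1 m; q_5 = 1.14 × 1.27 × 3.1 = 4.488 m³/s
w_6 = (14.6 − 11.3)/2 = 1.65 m; q_6 = 0.68 × 0.73 × 1.65 = 0.8191 m³/s
w_7 = (14.6 − 13.0)/2 = 0.8 m; q_7 = 0.53 × 0.33 × 0.8 = 0.1399 m³/s
Q = Σ qᵢ = 14.68 m³/s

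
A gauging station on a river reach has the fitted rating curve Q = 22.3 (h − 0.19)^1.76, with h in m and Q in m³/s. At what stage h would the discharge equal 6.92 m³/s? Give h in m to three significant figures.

0.704 m

h − h₀ = (Q/C)^(1/b) = (6.92/22.3)^(1/1.76) = 0.5143 m
h = 0.19 + 0.5143 = 0.7043 m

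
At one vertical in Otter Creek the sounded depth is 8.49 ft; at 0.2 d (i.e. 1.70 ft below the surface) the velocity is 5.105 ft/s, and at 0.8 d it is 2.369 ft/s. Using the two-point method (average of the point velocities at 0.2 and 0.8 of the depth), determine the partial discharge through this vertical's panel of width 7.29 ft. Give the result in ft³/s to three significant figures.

v̄ = (5.105 + 2.369) / 2 = 3.737 ft/s
q = v̄ × d × w = 3.737 × 8.49 × 7.29 = 231.3 ft³/s

231 ft³/s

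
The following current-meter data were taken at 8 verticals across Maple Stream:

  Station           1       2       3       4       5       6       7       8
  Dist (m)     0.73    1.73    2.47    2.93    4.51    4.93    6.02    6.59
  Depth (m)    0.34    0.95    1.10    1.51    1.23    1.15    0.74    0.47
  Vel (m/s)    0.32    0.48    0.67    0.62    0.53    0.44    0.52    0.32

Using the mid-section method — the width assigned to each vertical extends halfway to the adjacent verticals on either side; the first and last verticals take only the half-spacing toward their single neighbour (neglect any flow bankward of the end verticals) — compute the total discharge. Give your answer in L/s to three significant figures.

w_1 = (1.73 − 0.73)/2 = 0.5 m; q_1 = 0.32 × 0.34 × 0.5 = 0.05440 m³/s
w_2 = (2.47 − 0.73)/2 = 0.87 m; q_2 = 0.48 × 0.95 × 0.87 = 0.3967 m³/s
w_3 = (2.93 − 1.73)/2 = 0.6 m; q_3 = 0.67 × 1.10 × 0.6 = 0.4422 m³/s
w_4 = (4.51 − 2.47)/2 = 1.02 m; q_4 = 0.62 × 1.51 × 1.02 = 0.9549 m³/s
w_5 = (4.93 − 2.93)/2 = 1 m; q_5 = 0.53 × 1.23 × 1 = 0.6519 m³/s
w_6 = (6.02 − 4.51)/2 = 0.755 m; q_6 = 0.44 × 1.15 × 0.755 = 0.3820 m³/s
w_7 = (6.59 − 4.93)/2 = 0.83 m; q_7 = 0.52 × 0.74 × 0.83 = 0.3194 m³/s
w_8 = (6.59 − 6.02)/2 = 0.285 m; q_8 = 0.32 × 0.47 × 0.285 = 0.04286 m³/s
Q = Σ qᵢ = 3.244 m³/s
= 3.244 × 1000 = 3244 L/s

3240 L/s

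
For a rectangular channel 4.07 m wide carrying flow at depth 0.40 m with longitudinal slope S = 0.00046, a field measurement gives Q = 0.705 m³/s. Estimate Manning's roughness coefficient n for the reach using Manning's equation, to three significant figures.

0.0239

A = b·y = 4.07 × 0.40 = 1.628 m²
P = b + 2y = 4.07 + 2×0.40 = 4.870 m
R = A/P = 1.628/4.870 = 0.3343 m
n = (1/Q)·A·R^(2/3)·S^(1/2) = (1/0.705) × 1.628 × 0.4817 × 0.02145 = 0.02386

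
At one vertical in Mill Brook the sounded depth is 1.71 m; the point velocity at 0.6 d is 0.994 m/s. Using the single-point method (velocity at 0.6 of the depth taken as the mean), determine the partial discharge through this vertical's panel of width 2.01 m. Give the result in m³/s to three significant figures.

3.42 m³/s

v̄ = v₀.₆ = 0.994 m/s
q = v̄ × d × w = 0.9940 × 1.71 × 2.01 = 3.416 m³/s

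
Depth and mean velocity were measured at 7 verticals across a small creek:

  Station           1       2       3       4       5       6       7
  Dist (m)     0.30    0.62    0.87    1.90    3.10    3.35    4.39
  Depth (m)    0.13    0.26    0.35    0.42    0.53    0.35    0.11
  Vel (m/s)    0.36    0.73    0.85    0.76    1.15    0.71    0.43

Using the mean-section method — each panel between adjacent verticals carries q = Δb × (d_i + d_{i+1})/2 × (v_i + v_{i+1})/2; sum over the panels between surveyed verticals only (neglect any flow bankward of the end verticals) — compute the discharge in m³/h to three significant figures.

Panel 1-2: Δb = 0.32 m, d̄ = (0.13+0.26)/2 = 0.195, v̄ = (0.36+0.73)/2 = 0.545 → q = 0.32×0.195×0.545 = 0.03401 m³/s
Panel 2-3: Δb = 0.25 m, d̄ = (0.26+0.35)/2 = 0.305, v̄ = (0.73+0.85)/2 = 0.79 → q = 0.25×0.305×0.79 = 0.06024 m³/s
Panel 3-4: Δb = 1.03 m, d̄ = (0.35+0.42)/2 = 0.385, v̄ = (0.85+0.76)/2 = 0.805 → q = 1.03×0.385×0.805 = 0.3192 m³/s
Panel 4-5: Δb = 1.2 m, d̄ = (0.42+0.53)/2 = 0.475, v̄ = (0.76+1.15)/2 = 0.955 → q = 1.2×0.475×0.955 = 0.5444 m³/s
Panel 5-6: Δb = 0.25 m, d̄ = (0.53+0.35)/2 = 0.44, v̄ = (1.15+0.71)/2 = 0.93 → q = 0.25×0.44×0.93 = 0.1023 m³/s
Panel 6-7: Δb = 1.04 m, d̄ = (0.35+0.11)/2 = 0.23, v̄ = (0.71+0.43)/2 = 0.57 → q = 1.04×0.23×0.57 = 0.1363 m³/s
Q = Σ q = 1.196 m³/s
= 1.196 × 3600 = 4307 m³/h

4310 m³/h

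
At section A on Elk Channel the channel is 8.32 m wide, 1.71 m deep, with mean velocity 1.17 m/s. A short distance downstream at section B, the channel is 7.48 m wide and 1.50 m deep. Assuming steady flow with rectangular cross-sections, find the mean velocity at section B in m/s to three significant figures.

Q = A₁V₁ = (8.32×1.71) × 1.17 = 16.65 m³/s
A₂ = 7.48 × 1.50 = 11.22 m²
V₂ = Q/A₂ = 16.65/11.22 = 1.484 m/s

1.48 m/s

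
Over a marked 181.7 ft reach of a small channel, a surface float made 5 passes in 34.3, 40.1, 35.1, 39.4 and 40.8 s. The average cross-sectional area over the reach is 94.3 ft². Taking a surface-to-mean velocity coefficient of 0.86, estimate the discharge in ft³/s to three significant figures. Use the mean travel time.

t̄ = (34.3 + 40.1 + 35.1 + 39.4 + 40.8) / 5 = 37.94 s
v_surface = L / t̄ = 181.7 / 37.94 = 4.789 ft/s
v_mean = 0.86 × 4.789 = 4.119 ft/s
Q = A × v_mean = 94.3 × 4.119 = 388.4 ft³/s

388 ft³/s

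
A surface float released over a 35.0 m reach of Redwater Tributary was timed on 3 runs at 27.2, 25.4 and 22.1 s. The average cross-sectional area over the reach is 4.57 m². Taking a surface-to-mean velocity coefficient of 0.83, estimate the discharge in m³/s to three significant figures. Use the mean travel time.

5.33 m³/s

t̄ = (27.2 + 25.4 + 22.1) / 3 = 24.9 s
v_surface = L / t̄ = 35.0 / 24.9 = 1.406 m/s
v_mean = 0.83 × 1.406 = 1.167 m/s
Q = A × v_mean = 4.57 × 1.167 = 5.332 m³/s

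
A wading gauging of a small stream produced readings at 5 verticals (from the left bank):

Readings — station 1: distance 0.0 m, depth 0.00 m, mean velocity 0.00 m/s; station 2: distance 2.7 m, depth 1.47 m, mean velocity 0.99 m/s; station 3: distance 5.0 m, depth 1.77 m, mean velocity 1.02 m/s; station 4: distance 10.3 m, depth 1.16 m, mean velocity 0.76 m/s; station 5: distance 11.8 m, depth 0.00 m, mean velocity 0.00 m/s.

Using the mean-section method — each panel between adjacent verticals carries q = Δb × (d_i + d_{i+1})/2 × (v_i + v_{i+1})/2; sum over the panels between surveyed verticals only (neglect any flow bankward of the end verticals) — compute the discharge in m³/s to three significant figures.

Panel 1-2: Δb = 2.7 m, d̄ = (0.00+1.47)/2 = 0.735, v̄ = (0.00+0.99)/2 = 0.495 → q = 2.7×0.735×0.495 = 0.9823 m³/s
Panel 2-3: Δb = 2.3 m, d̄ = (1.47+1.77)/2 = 1.62, v̄ = (0.99+1.02)/2 = 1.005 → q = 2.3×1.62×1.005 = 3.745 m³/s
Panel 3-4: Δb = 5.3 m, d̄ = (1.77+1.16)/2 = 1.465, v̄ = (1.02+0.76)/2 = 0.89 → q = 5.3×1.465×0.89 = 6.910 m³/s
Panel 4-5: Δb = 1.5 m, d̄ = (1.16+0.00)/2 = 0.58, v̄ = (0.76+0.00)/2 = 0.38 → q = 1.5×0.58×0.38 = 0.3306 m³/s
Q = Σ q = 11.97 m³/s

12.0 m³/s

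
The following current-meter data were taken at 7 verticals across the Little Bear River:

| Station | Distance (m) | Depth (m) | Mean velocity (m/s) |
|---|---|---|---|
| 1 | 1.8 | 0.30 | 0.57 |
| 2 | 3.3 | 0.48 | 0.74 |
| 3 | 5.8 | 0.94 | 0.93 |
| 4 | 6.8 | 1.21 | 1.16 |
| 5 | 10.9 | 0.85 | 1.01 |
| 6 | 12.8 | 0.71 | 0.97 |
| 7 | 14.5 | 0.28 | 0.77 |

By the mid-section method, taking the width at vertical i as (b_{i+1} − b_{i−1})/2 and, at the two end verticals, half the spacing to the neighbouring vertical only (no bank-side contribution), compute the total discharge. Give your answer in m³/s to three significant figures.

w_1 = (3.3 − 1.8)/2 = 0.75 m; q_1 = 0.57 × 0.30 × 0.75 = 0.1283 m³/s
w_2 = (5.8 − 1.8)/2 = 2 m; q_2 = 0.74 × 0.48 × 2 = 0.7104 m³/s
w_3 = (6.8 − 3.3)/2 = 1.75 m; q_3 = 0.93 × 0.94 × 1.75 = 1.530 m³/s
w_4 = (10.9 − 5.8)/2 = 2.55 m; q_4 = 1.16 × 1.21 × 2.55 = 3.579 m³/s
w_5 = (12.8 − 6.8)/2 = 3 m; q_5 = 1.01 × 0.85 × 3 = 2.576 m³/s
w_6 = (14.5 − 10.9)/2 = 1.8 m; q_6 = 0.97 × 0.71 × 1.8 = 1.240 m³/s
w_7 = (14.5 − 12.8)/2 = 0.85 m; q_7 = 0.77 × 0.28 × 0.85 = 0.1833 m³/s
Q = Σ qᵢ = 9.946 m³/s

9.95 m³/s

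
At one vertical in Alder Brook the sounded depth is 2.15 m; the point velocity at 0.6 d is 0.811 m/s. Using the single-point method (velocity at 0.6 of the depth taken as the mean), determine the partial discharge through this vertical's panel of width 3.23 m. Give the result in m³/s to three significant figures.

5.63 m³/s

v̄ = v₀.₆ = 0.811 m/s
q = v̄ × d × w = 0.8110 × 2.15 × 3.23 = 5.632 m³/s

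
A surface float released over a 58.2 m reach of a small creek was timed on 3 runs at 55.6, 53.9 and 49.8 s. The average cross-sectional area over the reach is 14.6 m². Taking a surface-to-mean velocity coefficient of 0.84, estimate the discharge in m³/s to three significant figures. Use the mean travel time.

t̄ = (55.6 + 53.9 + 49.8) / 3 = 53.1 s
v_surface = L / t̄ = 58.2 / 53.1 = 1.096 m/s
v_mean = 0.84 × 1.096 = 0.9207 m/s
Q = A × v_mean = 14.6 × 0.9207 = 13.44 m³/s

13.4 m³/s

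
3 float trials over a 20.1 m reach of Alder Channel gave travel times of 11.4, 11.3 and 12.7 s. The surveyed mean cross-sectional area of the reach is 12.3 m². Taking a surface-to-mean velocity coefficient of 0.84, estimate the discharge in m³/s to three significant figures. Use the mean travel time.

17.6 m³/s

t̄ = (11.4 + 11.3 + 12.7) / 3 = 11.8 s
v_surface = L / t̄ = 20.1 / 11.8 = 1.703 m/s
v_mean = 0.84 × 1.703 = 1.431 m/s
Q = A × v_mean = 12.3 × 1.431 = 17.60 m³/s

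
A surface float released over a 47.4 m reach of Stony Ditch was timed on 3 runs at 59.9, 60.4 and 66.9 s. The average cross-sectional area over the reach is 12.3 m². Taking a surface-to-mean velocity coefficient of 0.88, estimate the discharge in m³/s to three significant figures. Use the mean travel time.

8.22 m³/s

t̄ = (59.9 + 60.4 + 66.9) / 3 = 62.4 s
v_surface = L / t̄ = 47.4 / 62.4 = 0.7596 m/s
v_mean = 0.88 × 0.7596 = 0.6685 m/s
Q = A × v_mean = 12.3 × 0.6685 = 8.222 m³/s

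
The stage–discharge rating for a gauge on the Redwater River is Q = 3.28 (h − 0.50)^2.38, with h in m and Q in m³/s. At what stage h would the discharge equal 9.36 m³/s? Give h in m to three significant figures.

h − h₀ = (Q/C)^(1/b) = (9.36/3.28)^(1/2.38) = 1.554 m
h = 0.50 + 1.554 = 2.054 m

2.05 m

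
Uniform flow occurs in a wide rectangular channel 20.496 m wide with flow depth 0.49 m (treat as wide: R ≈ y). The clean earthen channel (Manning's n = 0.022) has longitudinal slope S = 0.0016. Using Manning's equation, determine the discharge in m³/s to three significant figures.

11.3 m³/s

A = b·y = 20.496 × 0.49 = 10.04 m²
Wide channel: R ≈ y = 0.49 m
Q = (1/n)·A·R^(2/3)·S^(1/2) = (1/0.022) × 10.04 × 0.4900^(2/3) × 0.0016^(1/2) = 11.35 m³/s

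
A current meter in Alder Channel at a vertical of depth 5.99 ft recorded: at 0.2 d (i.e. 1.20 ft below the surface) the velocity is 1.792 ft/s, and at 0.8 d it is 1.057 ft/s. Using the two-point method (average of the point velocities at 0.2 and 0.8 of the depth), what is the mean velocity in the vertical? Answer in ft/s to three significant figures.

1.42 ft/s

v̄ = (1.792 + 1.057) / 2 = 1.425 ft/s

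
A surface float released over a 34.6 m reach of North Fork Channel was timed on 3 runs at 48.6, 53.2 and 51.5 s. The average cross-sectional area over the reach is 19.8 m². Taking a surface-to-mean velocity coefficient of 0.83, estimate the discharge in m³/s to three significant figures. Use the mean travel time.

11.1 m³/s

t̄ = (48.6 + 53.2 + 51.5) / 3 = 51.1 s
v_surface = L / t̄ = 34.6 / 51.1 = 0.6771 m/s
v_mean = 0.83 × 0.6771 = 0.5620 m/s
Q = A × v_mean = 19.8 × 0.5620 = 11.13 m³/s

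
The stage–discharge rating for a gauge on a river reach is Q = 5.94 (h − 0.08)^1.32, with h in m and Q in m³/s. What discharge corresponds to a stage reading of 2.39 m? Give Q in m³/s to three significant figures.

17.9 m³/s

Q = 5.94 × (2.39 − 0.08)^1.32 = 5.94 × 2.31^1.32 = 17.94 m³/s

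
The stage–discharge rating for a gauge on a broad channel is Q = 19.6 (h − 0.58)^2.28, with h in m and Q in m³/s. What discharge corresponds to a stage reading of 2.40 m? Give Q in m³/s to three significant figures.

76.8 m³/s

Q = 19.6 × (2.40 − 0.58)^2.28 = 19.6 × 1.82^2.28 = 76.77 m³/s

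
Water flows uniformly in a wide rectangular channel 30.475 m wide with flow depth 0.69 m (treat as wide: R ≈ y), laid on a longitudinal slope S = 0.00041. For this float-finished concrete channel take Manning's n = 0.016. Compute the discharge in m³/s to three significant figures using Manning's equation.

20.8 m³/s

A = b·y = 30.475 × 0.69 = 21.03 m²
Wide channel: R ≈ y = 0.69 m
Q = (1/n)·A·R^(2/3)·S^(1/2) = (1/0.016) × 21.03 × 0.6900^(2/3) × 0.00041^(1/2) = 20.78 m³/s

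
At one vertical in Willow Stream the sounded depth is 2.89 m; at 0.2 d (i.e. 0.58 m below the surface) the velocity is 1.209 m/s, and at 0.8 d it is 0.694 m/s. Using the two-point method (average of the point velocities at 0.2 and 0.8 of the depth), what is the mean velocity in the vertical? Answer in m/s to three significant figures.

0.952 m/s

v̄ = (1.209 + 0.694) / 2 = 0.9515 m/s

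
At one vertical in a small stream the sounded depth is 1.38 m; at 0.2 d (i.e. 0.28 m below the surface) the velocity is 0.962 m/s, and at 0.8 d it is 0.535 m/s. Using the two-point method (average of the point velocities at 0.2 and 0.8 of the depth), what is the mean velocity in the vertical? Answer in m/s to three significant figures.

v̄ = (0.962 + 0.535) / 2 = 0.7485 m/s

0.749 m/s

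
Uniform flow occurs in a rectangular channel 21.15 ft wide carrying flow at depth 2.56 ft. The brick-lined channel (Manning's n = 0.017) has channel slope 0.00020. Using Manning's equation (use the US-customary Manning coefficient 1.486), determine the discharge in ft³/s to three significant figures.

A = b·y = 21.15 × 2.56 = 54.14 ft²
P = b + 2y = 21.15 + 2×2.56 = 26.27 ft
R = A/P = 54.14/26.27 = 2.061 ft
Q = (1.486/n)·A·R^(2/3)·S^(1/2) = (1.486/0.017) × 54.14 × 2.061^(2/3) × 0.00020^(1/2) = 108.4 ft³/s

108 ft³/s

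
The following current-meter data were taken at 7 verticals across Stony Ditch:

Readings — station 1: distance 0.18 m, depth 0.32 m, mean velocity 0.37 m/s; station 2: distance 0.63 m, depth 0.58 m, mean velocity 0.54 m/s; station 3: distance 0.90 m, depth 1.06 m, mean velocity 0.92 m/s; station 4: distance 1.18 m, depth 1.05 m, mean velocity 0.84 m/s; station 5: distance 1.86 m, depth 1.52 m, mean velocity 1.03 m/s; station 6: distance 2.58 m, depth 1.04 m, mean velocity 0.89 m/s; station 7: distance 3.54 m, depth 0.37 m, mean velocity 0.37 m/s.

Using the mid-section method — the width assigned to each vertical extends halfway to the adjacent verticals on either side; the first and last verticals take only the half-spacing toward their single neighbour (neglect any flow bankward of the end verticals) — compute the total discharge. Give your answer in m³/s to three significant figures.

2.77 m³/s

w_1 = (0.63 − 0.18)/2 = 0.225 m; q_1 = 0.37 × 0.32 × 0.225 = 0.02664 m³/s
w_2 = (0.90 − 0.18)/2 = 0.36 m; q_2 = 0.54 × 0.58 × 0.36 = 0.1128 m³/s
w_3 = (1.18 − 0.63)/2 = 0.275 m; q_3 = 0.92 × 1.06 × 0.275 = 0.2682 m³/s
w_4 = (1.86 − 0.90)/2 = 0.48 m; q_4 = 0.84 × 1.05 × 0.48 = 0.4234 m³/s
w_5 = (2.58 − 1.18)/2 = 0.7 m; q_5 = 1.03 × 1.52 × 0.7 = 1.096 m³/s
w_6 = (3.54 − 1.86)/2 = 0.84 m; q_6 = 0.89 × 1.04 × 0.84 = 0.7775 m³/s
w_7 = (3.54 − 2.58)/2 = 0.48 m; q_7 = 0.37 × 0.37 × 0.48 = 0.06571 m³/s
Q = Σ qᵢ = 2.770 m³/s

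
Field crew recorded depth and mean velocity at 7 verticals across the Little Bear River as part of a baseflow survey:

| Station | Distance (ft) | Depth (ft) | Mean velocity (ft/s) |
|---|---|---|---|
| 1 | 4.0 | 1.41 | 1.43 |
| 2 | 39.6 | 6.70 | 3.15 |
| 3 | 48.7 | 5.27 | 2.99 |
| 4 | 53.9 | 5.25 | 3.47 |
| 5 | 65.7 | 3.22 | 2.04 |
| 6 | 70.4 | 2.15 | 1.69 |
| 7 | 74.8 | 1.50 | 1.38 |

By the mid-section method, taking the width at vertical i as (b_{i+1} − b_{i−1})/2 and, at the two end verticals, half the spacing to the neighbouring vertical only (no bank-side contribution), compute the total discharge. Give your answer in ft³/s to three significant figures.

w_1 = (39.6 − 4.0)/2 = 17.8 ft; q_1 = 1.43 × 1.41 × 17.8 = 35.89 ft³/s
w_2 = (48.7 − 4.0)/2 = 22.35 ft; q_2 = 3.15 × 6.70 × 22.35 = 471.7 ft³/s
w_3 = (53.9 − 39.6)/2 = 7.15 ft; q_3 = 2.99 × 5.27 × 7.15 = 112.7 ft³/s
w_4 = (65.7 − 48.7)/2 = 8.5 ft; q_4 = 3.47 × 5.25 × 8.5 = 154.8 ft³/s
w_5 = (70.4 − 53.9)/2 = 8.25 ft; q_5 = 2.04 × 3.22 × 8.25 = 54.19 ft³/s
w_6 = (74.8 − 65.7)/2 = 4.55 ft; q_6 = 1.69 × 2.15 × 4.55 = 16.53 ft³/s
w_7 = (74.8 − 70.4)/2 = 2.2 ft; q_7 = 1.38 × 1.50 × 2.2 = 4.554 ft³/s
Q = Σ qᵢ = 850.4 ft³/s

850 ft³/s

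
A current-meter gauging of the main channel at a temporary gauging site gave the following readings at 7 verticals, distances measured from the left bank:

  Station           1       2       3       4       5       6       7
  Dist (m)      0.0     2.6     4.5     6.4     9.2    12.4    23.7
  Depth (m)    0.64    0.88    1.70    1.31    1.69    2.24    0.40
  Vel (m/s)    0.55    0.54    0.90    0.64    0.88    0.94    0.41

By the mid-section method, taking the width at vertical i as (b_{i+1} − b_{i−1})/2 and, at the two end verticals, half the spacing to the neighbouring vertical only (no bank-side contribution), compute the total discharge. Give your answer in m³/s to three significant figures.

w_1 = (2.6 − 0.0)/2 = 1.3 m; q_1 = 0.55 × 0.64 × 1.3 = 0.4576 m³/s
w_2 = (4.5 − 0.0)/2 = 2.25 m; q_2 = 0.54 × 0.88 × 2.25 = 1.069 m³/s
w_3 = (6.4 − 2.6)/2 = 1.9 m; q_3 = 0.90 × 1.70 × 1.9 = 2.907 m³/s
w_4 = (9.2 − 4.5)/2 = 2.35 m; q_4 = 0.64 × 1.31 × 2.35 = 1.970 m³/s
w_5 = (12.4 − 6.4)/2 = 3 m; q_5 = 0.88 × 1.69 × 3 = 4.462 m³/s
w_6 = (23.7 − 9.2)/2 = 7.25 m; q_6 = 0.94 × 2.24 × 7.25 = 15.27 m³/s
w_7 = (23.7 − 12.4)/2 = 5.65 m; q_7 = 0.41 × 0.40 × 5.65 = 0.9266 m³/s
Q = Σ qᵢ = 27.06 m³/s

27.1 m³/s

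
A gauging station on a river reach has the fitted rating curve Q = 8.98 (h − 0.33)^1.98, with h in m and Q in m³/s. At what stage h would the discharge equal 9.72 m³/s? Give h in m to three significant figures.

1.37 m

h − h₀ = (Q/C)^(1/b) = (9.72/8.98)^(1/1.98) = 1.041 m
h = 0.33 + 1.041 = 1.371 m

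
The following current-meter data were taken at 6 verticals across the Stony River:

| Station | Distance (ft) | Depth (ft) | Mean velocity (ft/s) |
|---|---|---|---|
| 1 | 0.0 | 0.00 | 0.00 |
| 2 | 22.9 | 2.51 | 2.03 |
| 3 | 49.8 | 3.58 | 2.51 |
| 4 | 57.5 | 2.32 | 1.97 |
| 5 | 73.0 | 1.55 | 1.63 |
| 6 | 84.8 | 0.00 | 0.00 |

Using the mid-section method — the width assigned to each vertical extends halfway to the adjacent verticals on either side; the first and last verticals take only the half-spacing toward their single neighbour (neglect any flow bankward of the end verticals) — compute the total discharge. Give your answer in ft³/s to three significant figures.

w_2 = (49.8 − 0.0)/2 = 24.9 ft; q_2 = 2.03 × 2.51 × 24.9 = 126.9 ft³/s
w_3 = (57.5 − 22.9)/2 = 17.3 ft; q_3 = 2.51 × 3.58 × 17.3 = 155.5 ft³/s
w_4 = (73.0 − 49.8)/2 = 11.6 ft; q_4 = 1.97 × 2.32 × 11.6 = 53.02 ft³/s
w_5 = (84.8 − 57.5)/2 = 13.65 ft; q_5 = 1.63 × 1.55 × 13.65 = 34.49 ft³/s
Stations 1, 6 contribute zero (depth or velocity is 0).
Q = Σ qᵢ = 369.8 ft³/s

370 ft³/s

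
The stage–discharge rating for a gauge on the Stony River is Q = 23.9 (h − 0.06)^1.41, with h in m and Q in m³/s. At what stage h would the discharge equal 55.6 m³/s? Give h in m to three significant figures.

h − h₀ = (Q/C)^(1/b) = (55.6/23.9)^(1/1.41) = 1.820 m
h = 0.06 + 1.820 = 1.880 m

1.88 m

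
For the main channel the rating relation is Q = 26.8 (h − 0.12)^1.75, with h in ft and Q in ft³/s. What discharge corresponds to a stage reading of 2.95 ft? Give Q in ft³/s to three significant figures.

Q = 26.8 × (2.95 − 0.12)^1.75 = 26.8 × 2.83^1.75 = 165.5 ft³/s

165 ft³/s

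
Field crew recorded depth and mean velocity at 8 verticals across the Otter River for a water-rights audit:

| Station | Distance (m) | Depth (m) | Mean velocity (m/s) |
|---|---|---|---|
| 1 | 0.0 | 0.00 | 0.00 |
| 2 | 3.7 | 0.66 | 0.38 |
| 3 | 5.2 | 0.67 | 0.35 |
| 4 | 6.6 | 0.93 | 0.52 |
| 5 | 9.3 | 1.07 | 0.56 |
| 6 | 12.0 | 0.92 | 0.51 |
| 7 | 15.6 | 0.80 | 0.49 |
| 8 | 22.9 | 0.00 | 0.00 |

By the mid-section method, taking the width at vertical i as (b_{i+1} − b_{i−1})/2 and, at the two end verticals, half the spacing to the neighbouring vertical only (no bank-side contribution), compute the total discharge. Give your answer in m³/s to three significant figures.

w_2 = (5.2 − 0.0)/2 = 2.6 m; q_2 = 0.38 × 0.66 × 2.6 = 0.6521 m³/s
w_3 = (6.6 − 3.7)/2 = 1.45 m; q_3 = 0.35 × 0.67 × 1.45 = 0.3400 m³/s
w_4 = (9.3 − 5.2)/2 = 2.05 m; q_4 = 0.52 × 0.93 × 2.05 = 0.9914 m³/s
w_5 = (12.0 − 6.6)/2 = 2.7 m; q_5 = 0.56 × 1.07 × 2.7 = 1.618 m³/s
w_6 = (15.6 − 9.3)/2 = 3.15 m; q_6 = 0.51 × 0.92 × 3.15 = 1.478 m³/s
w_7 = (22.9 − 12.0)/2 = 5.45 m; q_7 = 0.49 × 0.80 × 5.45 = 2.136 m³/s
Stations 1, 8 contribute zero (depth or velocity is 0).
Q = Σ qᵢ = 7.216 m³/s

7.22 m³/s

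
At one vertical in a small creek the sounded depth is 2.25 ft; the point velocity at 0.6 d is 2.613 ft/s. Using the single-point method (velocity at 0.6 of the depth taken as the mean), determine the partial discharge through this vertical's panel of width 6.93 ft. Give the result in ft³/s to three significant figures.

40.7 ft³/s

v̄ = v₀.₆ = 2.613 ft/s
q = v̄ × d × w = 2.613 × 2.25 × 6.93 = 40.74 ft³/s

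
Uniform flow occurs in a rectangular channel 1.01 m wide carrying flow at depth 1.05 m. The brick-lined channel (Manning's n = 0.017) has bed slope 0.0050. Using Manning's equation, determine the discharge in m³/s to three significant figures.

A = b·y = 1.01 × 1.05 = 1.061 m²
P = b + 2y = 1.01 + 2×1.05 = 3.110 m
R = A/P = 1.061/3.110 = 0.3410 m
Q = (1/n)·A·R^(2/3)·S^(1/2) = (1/0.017) × 1.061 × 0.3410^(2/3) × 0.0050^(1/2) = 2.153 m³/s

2.15 m³/s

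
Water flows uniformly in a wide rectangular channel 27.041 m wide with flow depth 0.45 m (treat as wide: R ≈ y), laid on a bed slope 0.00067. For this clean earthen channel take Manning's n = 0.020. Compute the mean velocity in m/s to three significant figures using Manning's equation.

0.760 m/s

A = b·y = 27.041 × 0.45 = 12.17 m²
Wide channel: R ≈ y = 0.45 m
Q = (1/n)·A·R^(2/3)·S^(1/2) = (1/0.020) × 12.17 × 0.4500^(2/3) × 0.00067^(1/2) = 9.248 m³/s
V = Q/A = 9.248/12.17 = 0.7600 m/s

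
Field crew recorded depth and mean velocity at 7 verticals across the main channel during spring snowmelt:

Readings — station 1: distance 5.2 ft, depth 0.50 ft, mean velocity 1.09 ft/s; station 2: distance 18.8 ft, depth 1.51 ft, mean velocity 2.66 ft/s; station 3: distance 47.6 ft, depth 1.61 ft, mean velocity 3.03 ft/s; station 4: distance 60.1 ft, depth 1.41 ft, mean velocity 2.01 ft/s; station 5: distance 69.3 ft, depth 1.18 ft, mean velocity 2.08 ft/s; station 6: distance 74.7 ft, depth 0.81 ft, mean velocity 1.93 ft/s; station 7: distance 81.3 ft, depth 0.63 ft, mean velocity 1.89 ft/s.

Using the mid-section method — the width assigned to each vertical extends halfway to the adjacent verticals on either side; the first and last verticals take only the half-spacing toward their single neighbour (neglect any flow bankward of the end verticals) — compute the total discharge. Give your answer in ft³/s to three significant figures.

w_1 = (18.8 − 5.2)/2 = 6.8 ft; q_1 = 1.09 × 0.50 × 6.8 = 3.706 ft³/s
w_2 = (47.6 − 5.2)/2 = 21.2 ft; q_2 = 2.66 × 1.51 × 21.2 = 85.15 ft³/s
w_3 = (60.1 − 18.8)/2 = 20.65 ft; q_3 = 3.03 × 1.61 × 20.65 = 100.7 ft³/s
w_4 = (69.3 − 47.6)/2 = 10.85 ft; q_4 = 2.01 × 1.41 × 10.85 = 30.75 ft³/s
w_5 = (74.7 − 60.1)/2 = 7.3 ft; q_5 = 2.08 × 1.18 × 7.3 = 17.92 ft³/s
w_6 = (81.3 − 69.3)/2 = 6 ft; q_6 = 1.93 × 0.81 × 6 = 9.380 ft³/s
w_7 = (81.3 − 74.7)/2 = 3.3 ft; q_7 = 1.89 × 0.63 × 3.3 = 3.929 ft³/s
Q = Σ qᵢ = 251.6 ft³/s

252 ft³/s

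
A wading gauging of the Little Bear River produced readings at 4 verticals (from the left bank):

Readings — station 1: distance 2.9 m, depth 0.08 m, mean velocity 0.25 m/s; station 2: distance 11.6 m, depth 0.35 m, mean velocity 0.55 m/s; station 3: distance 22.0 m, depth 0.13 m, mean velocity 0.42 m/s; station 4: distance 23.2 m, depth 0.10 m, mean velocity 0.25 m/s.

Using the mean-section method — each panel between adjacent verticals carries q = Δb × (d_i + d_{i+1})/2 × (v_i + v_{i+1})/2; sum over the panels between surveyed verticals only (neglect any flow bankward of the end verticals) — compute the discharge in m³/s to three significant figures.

Panel 1-2: Δb = 8.7 m, d̄ = (0.08+0.35)/2 = 0.215, v̄ = (0.25+0.55)/2 = 0.4 → q = 8.7×0.215×0.4 = 0.7482 m³/s
Panel 2-3: Δb = 10.4 m, d̄ = (0.35+0.13)/2 = 0.24, v̄ = (0.55+0.42)/2 = 0.485 → q = 10.4×0.24×0.485 = 1.211 m³/s
Panel 3-4: Δb = 1.2 m, d̄ = (0.13+0.10)/2 = 0.115, v̄ = (0.42+0.25)/2 = 0.335 → q = 1.2×0.115×0.335 = 0.04623 m³/s
Q = Σ q = 2.005 m³/s

2.00 m³/s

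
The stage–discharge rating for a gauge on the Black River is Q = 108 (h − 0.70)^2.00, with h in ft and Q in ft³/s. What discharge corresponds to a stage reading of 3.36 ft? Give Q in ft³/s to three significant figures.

764 ft³/s

Q = 108 × (3.36 − 0.70)^2.00 = 108 × 2.66^2.00 = 764.2 ft³/s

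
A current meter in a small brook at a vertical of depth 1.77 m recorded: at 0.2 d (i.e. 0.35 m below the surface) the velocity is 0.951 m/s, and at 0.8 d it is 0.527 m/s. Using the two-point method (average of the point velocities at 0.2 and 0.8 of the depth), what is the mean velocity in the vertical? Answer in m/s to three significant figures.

v̄ = (0.951 + 0.527) / 2 = 0.7390 m/s

0.739 m/s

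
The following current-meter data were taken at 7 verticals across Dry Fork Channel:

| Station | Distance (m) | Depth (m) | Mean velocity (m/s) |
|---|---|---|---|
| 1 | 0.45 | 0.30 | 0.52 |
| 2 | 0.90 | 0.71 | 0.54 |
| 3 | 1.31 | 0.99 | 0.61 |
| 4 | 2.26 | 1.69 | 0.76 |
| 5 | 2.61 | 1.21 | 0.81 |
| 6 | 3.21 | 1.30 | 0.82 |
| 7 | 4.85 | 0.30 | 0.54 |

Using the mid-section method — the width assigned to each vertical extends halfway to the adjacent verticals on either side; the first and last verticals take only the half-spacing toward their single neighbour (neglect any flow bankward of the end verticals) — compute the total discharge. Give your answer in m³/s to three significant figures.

w_1 = (0.90 − 0.45)/2 = 0.225 m; q_1 = 0.52 × 0.30 × 0.225 = 0.03510 m³/s
w_2 = (1.31 − 0.45)/2 = 0.43 m; q_2 = 0.54 × 0.71 × 0.43 = 0.1649 m³/s
w_3 = (2.26 − 0.90)/2 = 0.68 m; q_3 = 0.61 × 0.99 × 0.68 = 0.4107 m³/s
w_4 = (2.61 − 1.31)/2 = 0.65 m; q_4 = 0.76 × 1.69 × 0.65 = 0.8349 m³/s
w_5 = (3.21 − 2.26)/2 = 0.475 m; q_5 = 0.81 × 1.21 × 0.475 = 0.4655 m³/s
w_6 = (4.85 − 2.61)/2 = 1.12 m; q_6 = 0.82 × 1.30 × 1.12 = 1.194 m³/s
w_7 = (4.85 − 3.21)/2 = 0.82 m; q_7 = 0.54 × 0.30 × 0.82 = 0.1328 m³/s
Q = Σ qᵢ = 3.238 m³/s

3.24 m³/s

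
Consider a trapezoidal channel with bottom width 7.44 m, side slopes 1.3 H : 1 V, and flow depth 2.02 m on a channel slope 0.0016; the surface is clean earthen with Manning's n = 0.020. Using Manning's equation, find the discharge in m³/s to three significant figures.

A = (b + z·y)·y = (7.44 + 1.3×2.02)×2.02 = 20.33 m²
P = b + 2y√(1+z²) = 7.44 + 2×2.02×√(1+1.3²) = 14.07 m
R = A/P = 20.33/14.07 = 1.446 m
Q = (1/n)·A·R^(2/3)·S^(1/2) = (1/0.020) × 20.33 × 1.446^(2/3) × 0.0016^(1/2) = 51.99 m³/s

52.0 m³/s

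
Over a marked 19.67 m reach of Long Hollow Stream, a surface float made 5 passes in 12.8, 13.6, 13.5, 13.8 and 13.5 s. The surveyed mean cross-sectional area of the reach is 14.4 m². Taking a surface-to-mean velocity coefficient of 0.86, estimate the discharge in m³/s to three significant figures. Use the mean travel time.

18.1 m³/s

t̄ = (12.8 + 13.6 + 13.5 + 13.8 + 13.5) / 5 = 13.44 s
v_surface = L / t̄ = 19.67 / 13.44 = 1.464 m/s
v_mean = 0.86 × 1.464 = 1.259 m/s
Q = A × v_mean = 14.4 × 1.259 = 18.12 m³/s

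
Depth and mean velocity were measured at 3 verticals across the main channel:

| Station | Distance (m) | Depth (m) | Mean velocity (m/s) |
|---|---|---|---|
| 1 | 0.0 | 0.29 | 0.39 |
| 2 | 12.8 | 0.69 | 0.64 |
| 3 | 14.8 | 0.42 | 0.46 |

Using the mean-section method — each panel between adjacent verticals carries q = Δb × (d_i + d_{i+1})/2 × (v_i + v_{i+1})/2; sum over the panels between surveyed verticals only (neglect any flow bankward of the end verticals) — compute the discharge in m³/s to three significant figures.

3.84 m³/s

Panel 1-2: Δb = 12.8 m, d̄ = (0.29+0.69)/2 = 0.49, v̄ = (0.39+0.64)/2 = 0.515 → q = 12.8×0.49×0.515 = 3.230 m³/s
Panel 2-3: Δb = 2 m, d̄ = (0.69+0.42)/2 = 0.555, v̄ = (0.64+0.46)/2 = 0.55 → q = 2×0.555×0.55 = 0.6105 m³/s
Q = Σ q = 3.841 m³/s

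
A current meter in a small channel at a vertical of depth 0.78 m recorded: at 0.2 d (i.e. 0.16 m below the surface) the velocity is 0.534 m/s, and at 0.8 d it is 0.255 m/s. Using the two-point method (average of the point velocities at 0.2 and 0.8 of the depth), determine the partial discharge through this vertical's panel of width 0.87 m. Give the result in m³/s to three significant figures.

v̄ = (0.534 + 0.255) / 2 = 0.3945 m/s
q = v̄ × d × w = 0.3945 × 0.78 × 0.87 = 0.2677 m³/s

0.268 m³/s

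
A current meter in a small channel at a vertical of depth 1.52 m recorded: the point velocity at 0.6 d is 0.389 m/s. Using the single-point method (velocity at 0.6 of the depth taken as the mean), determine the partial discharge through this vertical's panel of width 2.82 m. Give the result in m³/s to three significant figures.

v̄ = v₀.₆ = 0.389 m/s
q = v̄ × d × w = 0.3890 × 1.52 × 2.82 = 1.667 m³/s

1.67 m³/s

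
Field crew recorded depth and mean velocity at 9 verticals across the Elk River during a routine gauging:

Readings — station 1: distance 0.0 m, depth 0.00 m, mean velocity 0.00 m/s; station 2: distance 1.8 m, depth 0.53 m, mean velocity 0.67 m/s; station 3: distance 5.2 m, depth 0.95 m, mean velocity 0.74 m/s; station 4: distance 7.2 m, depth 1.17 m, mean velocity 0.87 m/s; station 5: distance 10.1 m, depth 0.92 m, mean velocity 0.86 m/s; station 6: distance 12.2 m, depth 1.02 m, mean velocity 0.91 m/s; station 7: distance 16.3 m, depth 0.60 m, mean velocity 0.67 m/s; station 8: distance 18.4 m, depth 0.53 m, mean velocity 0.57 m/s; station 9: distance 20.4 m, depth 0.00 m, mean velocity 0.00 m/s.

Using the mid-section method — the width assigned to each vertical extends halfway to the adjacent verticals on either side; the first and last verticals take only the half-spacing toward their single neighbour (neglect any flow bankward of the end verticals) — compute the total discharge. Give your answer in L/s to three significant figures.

w_2 = (5.2 − 0.0)/2 = 2.6 m; q_2 = 0.67 × 0.53 × 2.6 = 0.9233 m³/s
w_3 = (7.2 − 1.8)/2 = 2.7 m; q_3 = 0.74 × 0.95 × 2.7 = 1.898 m³/s
w_4 = (10.1 − 5.2)/2 = 2.45 m; q_4 = 0.87 × 1.17 × 2.45 = 2.494 m³/s
w_5 = (12.2 − 7.2)/2 = 2.5 m; q_5 = 0.86 × 0.92 × 2.5 = 1.978 m³/s
w_6 = (16.3 − 10.1)/2 = 3.1 m; q_6 = 0.91 × 1.02 × 3.1 = 2.877 m³/s
w_7 = (18.4 − 12.2)/2 = 3.1 m; q_7 = 0.67 × 0.60 × 3.1 = 1.246 m³/s
w_8 = (20.4 − 16.3)/2 = 2.05 m; q_8 = 0.57 × 0.53 × 2.05 = 0.6193 m³/s
Stations 1, 9 contribute zero (depth or velocity is 0).
Q = Σ qᵢ = 12.04 m³/s
= 12.04 × 1000 = 12040 L/s

12000 L/s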